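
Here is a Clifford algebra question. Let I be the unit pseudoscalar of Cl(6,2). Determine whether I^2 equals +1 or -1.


The pseudoscalar I = e1...e_n (product of all n generators) of Cl(p,q) satisfies I^2 = (-1)^(q + n(n-1)/2).
p = 6, q = 2, n = p + q = 8
n(n-1)/2 = 8 * 7 / 2 = 28
Exponent = q + n(n-1)/2 = 2 + 28 = 30
I^2 = (-1)^30 = +1


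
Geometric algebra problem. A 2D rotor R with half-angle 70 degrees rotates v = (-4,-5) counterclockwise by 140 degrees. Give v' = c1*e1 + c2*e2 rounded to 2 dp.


Rotor R = cos(70deg) - sin(70deg)*e12
Rotation angle theta = 2 * 70 = 140 degrees
v' = R*v*~R rotates v by theta.
cos(140deg) = -0.7660, sin(140deg) = 0.6428
v'_1 = -4*cos(140deg) - (-5)*sin(140deg)
= -4*(-0.7660) - (-5)*0.6428
= 6.28
v'_2 = -4*sin(140deg) + (-5)*cos(140deg)
= -4*0.6428 + (-5)*(-0.7660)
= 1.26
v' = 6.28*e1 + 1.26*e2


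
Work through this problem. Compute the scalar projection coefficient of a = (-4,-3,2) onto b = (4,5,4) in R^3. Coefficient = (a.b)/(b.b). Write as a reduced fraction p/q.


Projection coefficient = (a . b) / (b . b)
a . b = (-4)*4 + (-3)*5 + 2*4
= -16 + (-15) + 8 = -23
b . b = 4^2 + 5^2 + 4^2
= 16 + 25 + 16 = 57
Coefficient = -23/57
In lowest terms: -23/57


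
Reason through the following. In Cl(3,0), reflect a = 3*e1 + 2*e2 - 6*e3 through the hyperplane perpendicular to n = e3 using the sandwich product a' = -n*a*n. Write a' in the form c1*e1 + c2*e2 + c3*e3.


Reflection formula: a' = -n*a*n, with n = e3 (unit vector, n^2 = 1).
For reflection through hyperplane perp to e3:
The component along e3 flips sign, others stay.
a = (3, 2, -6)
a' = (3, 2, 6)
a' = 3*e1 + 2*e2 + 6*e3


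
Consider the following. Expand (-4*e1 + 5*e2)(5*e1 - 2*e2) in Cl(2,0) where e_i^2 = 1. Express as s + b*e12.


Expand: (-4*e1 + 5*e2)(5*e1 - 2*e2)
= (-4)*5*e1e1 + (-4)*(-2)*e1e2 + 5*5*e2e1 + 5*(-2)*e2e2
Using e1^2 = e2^2 = 1, e2e1 = -e1e2:
Scalar part s = (-4)*5 + 5*(-2) = -20 + (-10) = -30
Bivector part b = (-4)*(-2) - 5*5 = 8 - 25 = -17
uv = -30 - 17*e12


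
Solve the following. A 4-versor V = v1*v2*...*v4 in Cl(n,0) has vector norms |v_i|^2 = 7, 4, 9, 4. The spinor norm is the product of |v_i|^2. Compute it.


Spinor norm N(V) = |v1|^2 * |v2|^2 * ... * |v4|^2
= 7 * 4 * 9 * 4
Running product: 7, 28, 252, 1008
N(V) = 1008


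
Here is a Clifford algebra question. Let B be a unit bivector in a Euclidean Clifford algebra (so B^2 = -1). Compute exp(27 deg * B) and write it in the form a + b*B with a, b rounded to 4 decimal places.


For a unit bivector B with B^2 = -1, the exponential series gives
e^(theta*B) = cos(theta) + sin(theta)*B (the GA analogue of Euler's formula).
theta = 27 degrees = 0.471239 rad
cos(27 deg) = 0.8910
sin(27 deg) = 0.4540
exp(theta*B) = 0.8910 + 0.4540*B


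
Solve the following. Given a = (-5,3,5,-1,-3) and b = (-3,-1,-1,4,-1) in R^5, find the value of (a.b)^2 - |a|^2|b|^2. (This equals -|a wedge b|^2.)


a . b = (-5)*(-3) + 3*(-1) + 5*(-1) + (-1)*4 + (-3)*(-1)
= 15 + (-3) + (-5) + (-4) + 3 = 6
|a|^2 = (-5)^2 + 3^2 + 5^2 + (-1)^2 + (-3)^2 = 69
|b|^2 = (-3)^2 + (-1)^2 + (-1)^2 + 4^2 + (-1)^2 = 28
(a.b)^2 = 6^2 = 36
|a|^2 * |b|^2 = 69 * 28 = 1932
Result = 36 - 1932 = -1896


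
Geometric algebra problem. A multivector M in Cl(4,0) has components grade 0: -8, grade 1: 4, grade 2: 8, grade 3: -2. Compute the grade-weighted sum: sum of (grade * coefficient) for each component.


Grade-weighted sum = sum of grade_k * coefficient_k
0*(-8) = 0
1*4 = 4
2*8 = 16
3*(-2) = -6
Total = 0 + 4 + 16 + (-6) = 14


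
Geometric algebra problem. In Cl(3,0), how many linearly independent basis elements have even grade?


Even subalgebra dimension = 2^(n-1)
n = 3 + 0 = 3
2^(3 - 1) = 2^2 = 4
Verification: sum of C(3,k) for even k = 1 + 3 = 4
Result = 4


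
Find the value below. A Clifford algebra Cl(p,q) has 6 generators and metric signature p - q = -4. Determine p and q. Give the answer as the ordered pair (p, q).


We need p + q = 6 and p - q = -4.
Adding: 2p = 6 + (-4) = 2, so p = 1.
Then q = 6 - 1 = 5.
(p, q) = (1, 5)


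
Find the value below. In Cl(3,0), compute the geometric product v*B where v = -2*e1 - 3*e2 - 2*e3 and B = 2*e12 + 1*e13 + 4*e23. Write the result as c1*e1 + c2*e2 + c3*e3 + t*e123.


vB has grade-1 (vector) and grade-3 (trivector) parts: vB = (v _| B) + (v ^ B).
Vector part <vB>_1:
  e1: -v2*b12 - v3*b13 = -(-3)*(2) - (-2)*(1) = 8
  e2: v1*b12 - v3*b23 = (-2)*(2) - (-2)*(4) = 4
  e3: v1*b13 + v2*b23 = (-2)*(1) + (-3)*(4) = -14
Trivector part <vB>_3:
  e123: v1*b23 - v2*b13 + v3*b12 = (-2)*(4) - (-3)*(1) + (-2)*(2) = -9
vB = 8*e1 + 4*e2 - 14*e3 - 9*e123


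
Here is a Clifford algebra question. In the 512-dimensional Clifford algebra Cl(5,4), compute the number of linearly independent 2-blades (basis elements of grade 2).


Number of grade-k basis blades in Cl(p,q) with n = p + q is C(n, k).
n = 5 + 4 = 9
C(9, 2) = 9! / (2! * 7!)
= 362880 / (2 * 5040)
= 36


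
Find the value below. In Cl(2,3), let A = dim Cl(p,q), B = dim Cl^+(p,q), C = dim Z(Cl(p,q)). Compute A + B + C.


n = 2 + 3 = 5
Total dim = 2^5 = 32
Even subalgebra dim = 2^4 = 16
n is odd, so center dim = 2
Sum = 32 + 16 + 2 = 50


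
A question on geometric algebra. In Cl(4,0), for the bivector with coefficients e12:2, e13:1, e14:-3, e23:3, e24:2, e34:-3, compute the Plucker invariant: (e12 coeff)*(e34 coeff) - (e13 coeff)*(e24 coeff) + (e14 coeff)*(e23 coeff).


Plucker relation: af - be + cd
a*f = 2*(-3) = -6
b*e = 1*2 = 2
c*d = (-3)*3 = -9
af - be + cd = -6 - 2 + (-9)
= -17


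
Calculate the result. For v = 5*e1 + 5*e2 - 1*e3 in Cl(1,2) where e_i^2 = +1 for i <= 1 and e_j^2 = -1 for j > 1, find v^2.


v^2 = sum of c_i^2 * e_i^2
Positive signature terms (e_i^2 = +1): 5^2 = 25
Negative signature terms (e_j^2 = -1): 5^2 + (-1)^2 = 26
v^2 = 25 - 26 = -1


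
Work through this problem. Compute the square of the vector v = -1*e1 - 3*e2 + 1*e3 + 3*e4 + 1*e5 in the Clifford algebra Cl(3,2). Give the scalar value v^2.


v^2 = sum of c_i^2 * e_i^2
Positive signature terms (e_i^2 = +1): (-1)^2 + (-3)^2 + 1^2 = 11
Negative signature terms (e_j^2 = -1): 3^2 + 1^2 = 10
v^2 = 11 - 10 = 1


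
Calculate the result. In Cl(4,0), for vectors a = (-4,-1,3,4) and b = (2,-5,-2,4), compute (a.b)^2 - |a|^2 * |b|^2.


a . b = (-4)*2 + (-1)*(-5) + 3*(-2) + 4*4
= -8 + 5 + (-6) + 16 = 7
|a|^2 = (-4)^2 + (-1)^2 + 3^2 + 4^2 = 42
|b|^2 = 2^2 + (-5)^2 + (-2)^2 + 4^2 = 49
(a.b)^2 = 7^2 = 49
|a|^2 * |b|^2 = 42 * 49 = 2058
Result = 49 - 2058 = -2009


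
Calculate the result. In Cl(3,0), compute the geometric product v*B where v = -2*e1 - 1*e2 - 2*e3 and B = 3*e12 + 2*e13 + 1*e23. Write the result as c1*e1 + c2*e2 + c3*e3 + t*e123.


vB has grade-1 (vector) and grade-3 (trivector) parts: vB = (v _| B) + (v ^ B).
Vector part <vB>_1:
  e1: -v2*b12 - v3*b13 = -(-1)*(3) - (-2)*(2) = 7
  e2: v1*b12 - v3*b23 = (-2)*(3) - (-2)*(1) = -4
  e3: v1*b13 + v2*b23 = (-2)*(2) + (-1)*(1) = -5
Trivector part <vB>_3:
  e123: v1*b23 - v2*b13 + v3*b12 = (-2)*(1) - (-1)*(2) + (-2)*(3) = -6
vB = 7*e1 - 4*e2 - 5*e3 - 6*e123


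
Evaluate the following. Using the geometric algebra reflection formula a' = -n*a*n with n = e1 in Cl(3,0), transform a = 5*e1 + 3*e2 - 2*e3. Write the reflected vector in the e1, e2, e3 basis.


Reflection formula: a' = -n*a*n, with n = e1 (unit vector, n^2 = 1).
For reflection through hyperplane perp to e1:
The component along e1 flips sign, others stay.
a = (5, 3, -2)
a' = (-5, 3, -2)
a' = -5*e1 + 3*e2 - 2*e3


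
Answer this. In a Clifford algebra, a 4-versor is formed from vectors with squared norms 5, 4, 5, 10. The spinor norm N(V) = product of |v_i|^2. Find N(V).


Spinor norm N(V) = |v1|^2 * |v2|^2 * ... * |v4|^2
= 5 * 4 * 5 * 10
Running product: 5, 20, 100, 1000
N(V) = 1000


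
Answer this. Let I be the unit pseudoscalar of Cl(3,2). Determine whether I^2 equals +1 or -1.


The pseudoscalar I = e1...e_n (product of all n generators) of Cl(p,q) satisfies I^2 = (-1)^(q + n(n-1)/2).
p = 3, q = 2, n = p + q = 5
n(n-1)/2 = 5 * 4 / 2 = 10
Exponent = q + n(n-1)/2 = 2 + 10 = 12
I^2 = (-1)^12 = +1


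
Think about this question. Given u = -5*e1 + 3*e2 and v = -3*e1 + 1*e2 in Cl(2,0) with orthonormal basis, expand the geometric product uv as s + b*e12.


Expand: (-5*e1 + 3*e2)(-3*e1 + 1*e2)
= (-5)*(-3)*e1e1 + (-5)*1*e1e2 + 3*(-3)*e2e1 + 3*1*e2e2
Using e1^2 = e2^2 = 1, e2e1 = -e1e2:
Scalar part s = (-5)*(-3) + 3*1 = 15 + 3 = 18
Bivector part b = (-5)*1 - 3*(-3) = -5 - (-9) = 4
uv = 18 + 4*e12


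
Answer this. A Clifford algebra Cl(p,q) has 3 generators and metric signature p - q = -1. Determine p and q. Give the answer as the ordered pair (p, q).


We need p + q = 3 and p - q = -1.
Adding: 2p = 3 + (-1) = 2, so p = 1.
Then q = 3 - 1 = 2.
(p, q) = (1, 2)


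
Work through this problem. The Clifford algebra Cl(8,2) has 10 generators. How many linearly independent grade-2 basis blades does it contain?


Number of grade-k basis blades in Cl(p,q) with n = p + q is C(n, k).
n = 8 + 2 = 10
C(10, 2) = 10! / (2! * 8!)
= 3628800 / (2 * 40320)
= 45


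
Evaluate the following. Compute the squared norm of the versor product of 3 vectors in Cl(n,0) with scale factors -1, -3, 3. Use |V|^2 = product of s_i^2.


Each vector v_i has |v_i|^2 = s_i^2
Squared scales: (-1)^2 = 1, (-3)^2 = 9, 3^2 = 9
|V|^2 = 1 * 9 * 9
= 81


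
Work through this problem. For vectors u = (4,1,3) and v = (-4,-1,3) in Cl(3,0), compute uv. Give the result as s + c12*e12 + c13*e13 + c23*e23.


In Cl(3,0): e_i^2 = 1, e_ie_j = -e_je_i for i != j.
Scalar part = u . v = 4*(-4) + 1*(-1) + 3*3
= -16 + (-1) + 9 = -8
e12 coeff = 4*(-1) - 1*(-4) = -4 - (-4) = 0
e13 coeff = 4*3 - 3*(-4) = 12 - (-12) = 24
e23 coeff = 1*3 - 3*(-1) = 3 - (-3) = 6
uv = -8 + 0*e12 + 24*e13 + 6*e23


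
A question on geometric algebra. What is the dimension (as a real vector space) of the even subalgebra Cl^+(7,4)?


Even subalgebra dimension = 2^(n-1)
n = 7 + 4 = 11
2^(11 - 1) = 2^10 = 1024
Verification: sum of C(11,k) for even k = 1 + 55 + 330 + 462 + 165 + 11 = 1024
Result = 1024


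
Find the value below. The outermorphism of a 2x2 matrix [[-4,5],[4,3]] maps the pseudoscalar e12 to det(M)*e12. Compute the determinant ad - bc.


The outermorphism of a linear map f sends e1^e2 to f(e1)^f(e2).
f(e1) = -4*e1 + 4*e2
f(e2) = 5*e1 + 3*e2
f(e1) ^ f(e2) = (-4*e1 + 4*e2) ^ (5*e1 + 3*e2)
= (-4)*3*e12 + 4*5*e21
= (-12 - 20)*e12
= -32*e12
Coefficient = -32


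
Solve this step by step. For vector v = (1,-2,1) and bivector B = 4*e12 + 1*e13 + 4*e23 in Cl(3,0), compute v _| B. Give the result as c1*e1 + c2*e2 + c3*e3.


Left contraction v _| B = <vB>_1 (grade-1 part of the geometric product vB).
Using e1_|e12 = e2, e2_|e12 = -e1, e1_|e13 = e3, e3_|e13 = -e1, e2_|e23 = e3, e3_|e23 = -e2:
e1 coeff: -v2*b12 - v3*b13 = -(-2)*(4) - (1)*(1) = 7
e2 coeff: v1*b12 - v3*b23 = (1)*(4) - (1)*(4) = 0
e3 coeff: v1*b13 + v2*b23 = (1)*(1) + (-2)*(4) = -7
v _| B = 7*e1 + 0*e2 - 7*e3


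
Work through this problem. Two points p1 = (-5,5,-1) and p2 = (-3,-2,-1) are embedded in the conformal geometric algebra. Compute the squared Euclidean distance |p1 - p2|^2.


p1 - p2 = (-2, 7, 0)
|p1 - p2|^2 = (-2)^2 + 7^2 + 0^2
= 4 + 49 + 0
= 53


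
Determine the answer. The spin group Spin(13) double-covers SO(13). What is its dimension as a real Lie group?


Spin(n) double-covers SO(n); both have Lie algebra so(n) of dimension n(n-1)/2.
n = 13
n(n-1) = 13 * 12 = 156
dim Spin(13) = 156/2 = 78


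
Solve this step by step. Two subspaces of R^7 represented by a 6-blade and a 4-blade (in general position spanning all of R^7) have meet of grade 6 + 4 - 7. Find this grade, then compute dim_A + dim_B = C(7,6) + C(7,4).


Meet grade = grade(A) + grade(B) - n
= 6 + 4 - 7 = 3
C(7,6) = 7
C(7,4) = 35
dim_A + dim_B = 7 + 35 = 42


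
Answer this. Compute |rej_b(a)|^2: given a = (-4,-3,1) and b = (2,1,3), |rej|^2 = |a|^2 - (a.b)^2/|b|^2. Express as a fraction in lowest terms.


|a|^2 = (-4)^2 + (-3)^2 + 1^2 = 26
|b|^2 = 2^2 + 1^2 + 3^2 = 14
a . b = (-4)*2 + (-3)*1 + 1*3 = -8
(a.b)^2 = (-8)^2 = 64
|rej|^2 = 26 - 64/14
= (364 - 64)/14
= 300/14
In lowest terms: 150/7


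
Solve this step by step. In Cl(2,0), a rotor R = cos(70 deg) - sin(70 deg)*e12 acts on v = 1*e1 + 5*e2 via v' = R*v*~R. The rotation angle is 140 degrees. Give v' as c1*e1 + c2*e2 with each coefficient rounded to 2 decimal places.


Rotor R = cos(70deg) - sin(70deg)*e12
Rotation angle theta = 2 * 70 = 140 degrees
v' = R*v*~R rotates v by theta.
cos(140deg) = -0.7660, sin(140deg) = 0.6428
v'_1 = 1*cos(140deg) - 5*sin(140deg)
= 1*(-0.7660) - 5*0.6428
= -3.98
v'_2 = 1*sin(140deg) + 5*cos(140deg)
= 1*0.6428 + 5*(-0.7660)
= -3.19
v' = -3.98*e1 - 3.19*e2


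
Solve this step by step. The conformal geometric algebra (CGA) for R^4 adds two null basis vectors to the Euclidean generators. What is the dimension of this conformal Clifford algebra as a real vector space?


The conformal model of R^4 uses Cl(5,1): the 4 Euclidean generators plus two extra orthogonal generators e+ (e+^2 = +1) and e- (e-^2 = -1), from which the null vectors e0, einf are built.
Number of generators m = 4 + 2 = 6.
dim Cl(p,q) = 2^m = 2^6 = 64


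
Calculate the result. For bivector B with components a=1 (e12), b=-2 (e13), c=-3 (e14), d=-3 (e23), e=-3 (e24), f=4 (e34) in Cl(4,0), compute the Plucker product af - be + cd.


Plucker relation: af - be + cd
a*f = 1*4 = 4
b*e = (-2)*(-3) = 6
c*d = (-3)*(-3) = 9
af - be + cd = 4 - 6 + 9
= 7


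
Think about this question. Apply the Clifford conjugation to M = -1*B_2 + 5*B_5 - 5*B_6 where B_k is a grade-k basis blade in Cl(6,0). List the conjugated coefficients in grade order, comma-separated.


Clifford conjugate sign for grade k: (-1)^(k(k+1)/2)
Grade 2: (-1)^(2*3/2) = (-1)^3 = -1, coeff -1 -> 1
Grade 5: (-1)^(5*6/2) = (-1)^15 = -1, coeff 5 -> -5
Grade 6: (-1)^(6*7/2) = (-1)^21 = -1, coeff -5 -> 5
Conjugated coefficients: 1, -5, 5


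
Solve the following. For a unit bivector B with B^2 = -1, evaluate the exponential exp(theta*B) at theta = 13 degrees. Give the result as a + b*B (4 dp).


For a unit bivector B with B^2 = -1, the exponential series gives
e^(theta*B) = cos(theta) + sin(theta)*B (the GA analogue of Euler's formula).
theta = 13 degrees = 0.226893 rad
cos(13 deg) = 0.9744
sin(13 deg) = 0.2250
exp(theta*B) = 0.9744 + 0.2250*B


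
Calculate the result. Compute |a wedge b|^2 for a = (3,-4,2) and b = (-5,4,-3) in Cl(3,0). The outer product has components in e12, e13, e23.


a wedge b = (a1*b2 - a2*b1)*e12 + (a1*b3 - a3*b1)*e13 + (a2*b3 - a3*b2)*e23
e12 coeff: 3*4 - (-4)*(-5) = 12 - 20 = -8
e13 coeff: 3*(-3) - 2*(-5) = -9 - (-10) = 1
e23 coeff: (-4)*(-3) - 2*4 = 12 - 8 = 4
|a wedge b|^2 = (-8)^2 + 1^2 + 4^2
= 64 + 1 + 16
= 81


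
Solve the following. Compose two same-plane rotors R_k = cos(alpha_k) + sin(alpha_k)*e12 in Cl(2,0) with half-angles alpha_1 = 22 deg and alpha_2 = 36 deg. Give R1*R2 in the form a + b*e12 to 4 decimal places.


Same-plane rotors commute and their half-angles add:
R1*R2 = cos(a1 + a2) + sin(a1 + a2)*e12.
a1 + a2 = 22 + 36 = 58 deg
cos(58 deg) = 0.5299
sin(58 deg) = 0.8480
R1*R2 = 0.5299 + 0.8480*e12


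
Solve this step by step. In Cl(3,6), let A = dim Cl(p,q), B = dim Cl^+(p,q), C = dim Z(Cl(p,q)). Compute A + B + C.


n = 3 + 6 = 9
Total dim = 2^9 = 512
Even subalgebra dim = 2^8 = 256
n is odd, so center dim = 2
Sum = 512 + 256 + 2 = 770


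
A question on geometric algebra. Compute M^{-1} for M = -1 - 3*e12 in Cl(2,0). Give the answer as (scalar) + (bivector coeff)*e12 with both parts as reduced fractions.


M = -1 - 3*e12, where e12^2 = -1.
Since M commutes with its reverse ~M = a - b*e12, M * ~M = a^2 - b^2*e12^2 = a^2 + b^2.
So M^{-1} = ~M / (a^2 + b^2) = (a - b*e12)/(a^2 + b^2).
a^2 + b^2 = 1 + 9 = 10
Scalar part = -1/10 = -1/10
Bivector coeff = 3/10 = 3/10
M^{-1} = -1/10 + 3/10*e12


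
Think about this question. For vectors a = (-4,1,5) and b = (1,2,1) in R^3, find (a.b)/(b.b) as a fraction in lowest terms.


Projection coefficient = (a . b) / (b . b)
a . b = (-4)*1 + 1*2 + 5*1
= -4 + 2 + 5 = 3
b . b = 1^2 + 2^2 + 1^2
= 1 + 4 + 1 = 6
Coefficient = 3/6
In lowest terms: 1/2


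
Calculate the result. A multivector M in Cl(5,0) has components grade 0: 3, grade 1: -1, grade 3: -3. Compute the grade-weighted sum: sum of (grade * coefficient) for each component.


Grade-weighted sum = sum of grade_k * coefficient_k
0*3 = 0
1*(-1) = -1
3*(-3) = -9
Total = 0 + (-1) + (-9) = -10


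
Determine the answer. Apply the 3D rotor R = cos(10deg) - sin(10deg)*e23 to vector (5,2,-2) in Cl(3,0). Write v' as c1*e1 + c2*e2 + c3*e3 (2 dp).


Rotor R = cos(10deg) - sin(10deg)*e23
Rotation angle theta = 2 * 10 = 20 degrees in the e23 plane (e2 -> e3).
The component perpendicular to the plane (e1) is invariant: v'_1 = v1 = 5.00
cos(20deg) = 0.9397, sin(20deg) = 0.3420
v'_2 = v2*cos(theta) - v3*sin(theta) = 2*0.9397 - (-2)*0.3420 = 2.56
v'_3 = v2*sin(theta) + v3*cos(theta) = 2*0.3420 + (-2)*0.9397 = -1.20
v' = 5.00*e1 + 2.56*e2 - 1.20*e3


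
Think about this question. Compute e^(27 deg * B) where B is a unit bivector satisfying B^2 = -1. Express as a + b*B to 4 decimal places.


For a unit bivector B with B^2 = -1, the exponential series gives
e^(theta*B) = cos(theta) + sin(theta)*B (the GA analogue of Euler's formula).
theta = 27 degrees = 0.471239 rad
cos(27 deg) = 0.8910
sin(27 deg) = 0.4540
exp(theta*B) = 0.8910 + 0.4540*B


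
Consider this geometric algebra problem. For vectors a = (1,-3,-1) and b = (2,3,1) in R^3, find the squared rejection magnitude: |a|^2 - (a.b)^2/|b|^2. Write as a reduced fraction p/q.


|a|^2 = 1^2 + (-3)^2 + (-1)^2 = 11
|b|^2 = 2^2 + 3^2 + 1^2 = 14
a . b = 1*2 + (-3)*3 + (-1)*1 = -8
(a.b)^2 = (-8)^2 = 64
|rej|^2 = 11 - 64/14
= (154 - 64)/14
= 90/14
In lowest terms: 45/7


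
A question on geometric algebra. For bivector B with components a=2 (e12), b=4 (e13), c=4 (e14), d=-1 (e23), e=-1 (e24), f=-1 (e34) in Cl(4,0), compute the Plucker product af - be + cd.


Plucker relation: af - be + cd
a*f = 2*(-1) = -2
b*e = 4*(-1) = -4
c*d = 4*(-1) = -4
af - be + cd = -2 - (-4) + (-4)
= -2


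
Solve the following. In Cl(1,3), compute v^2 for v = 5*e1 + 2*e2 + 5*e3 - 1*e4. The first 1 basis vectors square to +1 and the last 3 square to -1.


v^2 = sum of c_i^2 * e_i^2
Positive signature terms (e_i^2 = +1): 5^2 = 25
Negative signature terms (e_j^2 = -1): 2^2 + 5^2 + (-1)^2 = 30
v^2 = 25 - 30 = -5


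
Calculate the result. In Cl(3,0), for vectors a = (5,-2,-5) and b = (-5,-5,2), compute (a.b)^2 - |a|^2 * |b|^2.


a . b = 5*(-5) + (-2)*(-5) + (-5)*2
= -25 + 10 + (-10) = -25
|a|^2 = 5^2 + (-2)^2 + (-5)^2 = 54
|b|^2 = (-5)^2 + (-5)^2 + 2^2 = 54
(a.b)^2 = (-25)^2 = 625
|a|^2 * |b|^2 = 54 * 54 = 2916
Result = 625 - 2916 = -2291


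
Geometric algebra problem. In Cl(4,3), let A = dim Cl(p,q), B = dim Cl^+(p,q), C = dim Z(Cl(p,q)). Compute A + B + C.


n = 4 + 3 = 7
Total dim = 2^7 = 128
Even subalgebra dim = 2^6 = 64
n is odd, so center dim = 2
Sum = 128 + 64 + 2 = 194


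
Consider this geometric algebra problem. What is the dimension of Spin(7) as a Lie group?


Spin(n) double-covers SO(n); both have Lie algebra so(n) of dimension n(n-1)/2.
n = 7
n(n-1) = 7 * 6 = 42
dim Spin(7) = 42/2 = 21


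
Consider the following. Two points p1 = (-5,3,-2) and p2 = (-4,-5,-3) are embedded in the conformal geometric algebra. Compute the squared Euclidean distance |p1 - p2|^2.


p1 - p2 = (-1, 8, 1)
|p1 - p2|^2 = (-1)^2 + 8^2 + 1^2
= 1 + 64 + 1
= 66


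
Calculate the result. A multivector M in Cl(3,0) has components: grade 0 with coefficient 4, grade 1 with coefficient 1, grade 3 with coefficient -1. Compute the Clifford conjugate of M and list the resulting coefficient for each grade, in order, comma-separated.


Clifford conjugate sign for grade k: (-1)^(k(k+1)/2)
Grade 0: (-1)^(0*1/2) = (-1)^0 = 1, coeff 4 -> 4
Grade 1: (-1)^(1*2/2) = (-1)^1 = -1, coeff 1 -> -1
Grade 3: (-1)^(3*4/2) = (-1)^6 = 1, coeff -1 -> -1
Conjugated coefficients: 4, -1, -1


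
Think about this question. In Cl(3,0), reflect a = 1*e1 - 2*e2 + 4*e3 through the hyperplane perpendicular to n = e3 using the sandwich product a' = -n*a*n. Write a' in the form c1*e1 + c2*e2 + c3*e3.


Reflection formula: a' = -n*a*n, with n = e3 (unit vector, n^2 = 1).
For reflection through hyperplane perp to e3:
The component along e3 flips sign, others stay.
a = (1, -2, 4)
a' = (1, -2, -4)
a' = 1*e1 - 2*e2 - 4*e3


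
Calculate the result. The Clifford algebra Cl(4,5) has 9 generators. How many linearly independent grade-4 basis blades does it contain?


Number of grade-k basis blades in Cl(p,q) with n = p + q is C(n, k).
n = 4 + 5 = 9
C(9, 4) = 9! / (4! * 5!)
= 362880 / (24 * 120)
= 126


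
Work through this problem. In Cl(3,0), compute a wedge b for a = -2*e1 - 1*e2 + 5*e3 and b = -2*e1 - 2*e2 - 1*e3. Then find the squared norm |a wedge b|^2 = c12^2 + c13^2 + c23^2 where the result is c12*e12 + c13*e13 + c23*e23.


a wedge b = (a1*b2 - a2*b1)*e12 + (a1*b3 - a3*b1)*e13 + (a2*b3 - a3*b2)*e23
e12 coeff: (-2)*(-2) - (-1)*(-2) = 4 - 2 = 2
e13 coeff: (-2)*(-1) - 5*(-2) = 2 - (-10) = 12
e23 coeff: (-1)*(-1) - 5*(-2) = 1 - (-10) = 11
|a wedge b|^2 = 2^2 + 12^2 + 11^2
= 4 + 144 + 121
= 269


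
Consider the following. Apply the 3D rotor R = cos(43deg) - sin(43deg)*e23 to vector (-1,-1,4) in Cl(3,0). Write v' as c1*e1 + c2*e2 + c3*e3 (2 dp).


Rotor R = cos(43deg) - sin(43deg)*e23
Rotation angle theta = 2 * 43 = 86 degrees in the e23 plane (e2 -> e3).
The component perpendicular to the plane (e1) is invariant: v'_1 = v1 = -1.00
cos(86deg) = 0.0698, sin(86deg) = 0.9976
v'_2 = v2*cos(theta) - v3*sin(theta) = -1*0.0698 - 4*0.9976 = -4.06
v'_3 = v2*sin(theta) + v3*cos(theta) = -1*0.9976 + 4*0.0698 = -0.72
v' = -1.00*e1 - 4.06*e2 - 0.72*e3


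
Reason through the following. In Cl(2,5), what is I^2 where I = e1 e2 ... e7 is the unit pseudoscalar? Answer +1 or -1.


The pseudoscalar I = e1...e_n (product of all n generators) of Cl(p,q) satisfies I^2 = (-1)^(q + n(n-1)/2).
p = 2, q = 5, n = p + q = 7
n(n-1)/2 = 7 * 6 / 2 = 21
Exponent = q + n(n-1)/2 = 5 + 21 = 26
I^2 = (-1)^26 = +1


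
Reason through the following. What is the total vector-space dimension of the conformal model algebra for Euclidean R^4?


The conformal model of R^4 uses Cl(5,1): the 4 Euclidean generators plus two extra orthogonal generators e+ (e+^2 = +1) and e- (e-^2 = -1), from which the null vectors e0, einf are built.
Number of generators m = 4 + 2 = 6.
dim Cl(p,q) = 2^m = 2^6 = 64


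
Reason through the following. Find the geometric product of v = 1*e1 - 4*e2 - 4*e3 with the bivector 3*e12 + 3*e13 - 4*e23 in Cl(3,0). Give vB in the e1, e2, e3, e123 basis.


vB has grade-1 (vector) and grade-3 (trivector) parts: vB = (v _| B) + (v ^ B).
Vector part <vB>_1:
  e1: -v2*b12 - v3*b13 = -(-4)*(3) - (-4)*(3) = 24
  e2: v1*b12 - v3*b23 = (1)*(3) - (-4)*(-4) = -13
  e3: v1*b13 + v2*b23 = (1)*(3) + (-4)*(-4) = 19
Trivector part <vB>_3:
  e123: v1*b23 - v2*b13 + v3*b12 = (1)*(-4) - (-4)*(3) + (-4)*(3) = -4
vB = 24*e1 - 13*e2 + 19*e3 - 4*e123


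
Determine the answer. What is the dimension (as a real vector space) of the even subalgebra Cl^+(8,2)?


Even subalgebra dimension = 2^(n-1)
n = 8 + 2 = 10
2^(10 - 1) = 2^9 = 512
Verification: sum of C(10,k) for even k = 1 + 45 + 210 + 210 + 45 + 1 = 512
Result = 512


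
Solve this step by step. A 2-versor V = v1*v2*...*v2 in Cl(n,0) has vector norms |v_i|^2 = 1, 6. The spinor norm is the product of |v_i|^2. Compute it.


Spinor norm N(V) = |v1|^2 * |v2|^2 * ... * |v2|^2
= 1 * 6
Running product: 1, 6
N(V) = 6


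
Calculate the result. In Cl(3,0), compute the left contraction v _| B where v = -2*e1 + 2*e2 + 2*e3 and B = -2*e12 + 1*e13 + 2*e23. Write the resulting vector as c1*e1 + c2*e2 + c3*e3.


Left contraction v _| B = <vB>_1 (grade-1 part of the geometric product vB).
Using e1_|e12 = e2, e2_|e12 = -e1, e1_|e13 = e3, e3_|e13 = -e1, e2_|e23 = e3, e3_|e23 = -e2:
e1 coeff: -v2*b12 - v3*b13 = -(2)*(-2) - (2)*(1) = 2
e2 coeff: v1*b12 - v3*b23 = (-2)*(-2) - (2)*(2) = 0
e3 coeff: v1*b13 + v2*b23 = (-2)*(1) + (2)*(2) = 2
v _| B = 2*e1 + 0*e2 + 2*e3


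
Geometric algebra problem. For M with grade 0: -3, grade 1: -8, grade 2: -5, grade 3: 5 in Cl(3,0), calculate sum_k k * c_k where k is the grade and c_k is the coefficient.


Grade-weighted sum = sum of grade_k * coefficient_k
0*(-3) = 0
1*(-8) = -8
2*(-5) = -10
3*5 = 15
Total = 0 + (-8) + (-10) + 15 = -3


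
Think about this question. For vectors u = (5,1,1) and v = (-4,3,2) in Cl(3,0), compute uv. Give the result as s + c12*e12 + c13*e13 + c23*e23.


In Cl(3,0): e_i^2 = 1, e_ie_j = -e_je_i for i != j.
Scalar part = u . v = 5*(-4) + 1*3 + 1*2
= -20 + 3 + 2 = -15
e12 coeff = 5*3 - 1*(-4) = 15 - (-4) = 19
e13 coeff = 5*2 - 1*(-4) = 10 - (-4) = 14
e23 coeff = 1*2 - 1*3 = 2 - 3 = -1
uv = -15 + 19*e12 + 14*e13 - 1*e23


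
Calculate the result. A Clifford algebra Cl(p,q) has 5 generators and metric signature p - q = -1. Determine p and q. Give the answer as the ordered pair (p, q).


We need p + q = 5 and p - q = -1.
Adding: 2p = 5 + (-1) = 4, so p = 2.
Then q = 5 - 2 = 3.
(p, q) = (2, 3)


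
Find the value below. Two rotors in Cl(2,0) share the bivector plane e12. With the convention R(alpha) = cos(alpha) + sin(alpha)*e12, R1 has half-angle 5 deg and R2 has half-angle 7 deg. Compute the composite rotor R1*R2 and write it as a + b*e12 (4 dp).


Same-plane rotors commute and their half-angles add:
R1*R2 = cos(a1 + a2) + sin(a1 + a2)*e12.
a1 + a2 = 5 + 7 = 12 deg
cos(12 deg) = 0.9781
sin(12 deg) = 0.2079
R1*R2 = 0.9781 + 0.2079*e12


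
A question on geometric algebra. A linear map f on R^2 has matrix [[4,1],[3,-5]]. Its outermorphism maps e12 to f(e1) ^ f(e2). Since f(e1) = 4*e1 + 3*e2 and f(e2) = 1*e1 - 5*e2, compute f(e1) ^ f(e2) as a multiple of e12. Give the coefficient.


The outermorphism of a linear map f sends e1^e2 to f(e1)^f(e2).
f(e1) = 4*e1 + 3*e2
f(e2) = 1*e1 - 5*e2
f(e1) ^ f(e2) = (4*e1 + 3*e2) ^ (1*e1 - 5*e2)
= 4*(-5)*e12 + 3*1*e21
= (-20 - 3)*e12
= -23*e12
Coefficient = -23


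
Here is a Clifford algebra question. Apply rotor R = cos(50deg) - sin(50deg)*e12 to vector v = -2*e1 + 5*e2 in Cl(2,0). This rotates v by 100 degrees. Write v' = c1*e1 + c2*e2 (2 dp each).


Rotor R = cos(50deg) - sin(50deg)*e12
Rotation angle theta = 2 * 50 = 100 degrees
v' = R*v*~R rotates v by theta.
cos(100deg) = -0.1736, sin(100deg) = 0.9848
v'_1 = -2*cos(100deg) - 5*sin(100deg)
= -2*(-0.1736) - 5*0.9848
= -4.58
v'_2 = -2*sin(100deg) + 5*cos(100deg)
= -2*0.9848 + 5*(-0.1736)
= -2.84
v' = -4.58*e1 - 2.84*e2


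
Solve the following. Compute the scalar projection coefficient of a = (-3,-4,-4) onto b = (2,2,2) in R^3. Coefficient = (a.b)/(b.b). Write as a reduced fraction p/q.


Projection coefficient = (a . b) / (b . b)
a . b = (-3)*2 + (-4)*2 + (-4)*2
= -6 + (-8) + (-8) = -22
b . b = 2^2 + 2^2 + 2^2
= 4 + 4 + 4 = 12
Coefficient = -22/12
In lowest terms: -11/6


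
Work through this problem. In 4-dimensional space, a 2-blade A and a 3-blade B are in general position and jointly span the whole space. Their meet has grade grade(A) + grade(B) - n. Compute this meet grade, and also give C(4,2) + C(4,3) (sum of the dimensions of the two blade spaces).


Meet grade = grade(A) + grade(B) - n
= 2 + 3 - 4 = 1
C(4,2) = 6
C(4,3) = 4
dim_A + dim_B = 6 + 4 = 10


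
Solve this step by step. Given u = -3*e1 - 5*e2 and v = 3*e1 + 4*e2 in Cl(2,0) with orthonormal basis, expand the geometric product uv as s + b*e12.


Expand: (-3*e1 - 5*e2)(3*e1 + 4*e2)
= (-3)*3*e1e1 + (-3)*4*e1e2 + (-5)*3*e2e1 + (-5)*4*e2e2
Using e1^2 = e2^2 = 1, e2e1 = -e1e2:
Scalar part s = (-3)*3 + (-5)*4 = -9 + (-20) = -29
Bivector part b = (-3)*4 - (-5)*3 = -12 - (-15) = 3
uv = -29 + 3*e12


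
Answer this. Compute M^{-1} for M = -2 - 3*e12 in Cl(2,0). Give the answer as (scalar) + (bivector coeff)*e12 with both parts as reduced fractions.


M = -2 - 3*e12, where e12^2 = -1.
Since M commutes with its reverse ~M = a - b*e12, M * ~M = a^2 - b^2*e12^2 = a^2 + b^2.
So M^{-1} = ~M / (a^2 + b^2) = (a - b*e12)/(a^2 + b^2).
a^2 + b^2 = 4 + 9 = 13
Scalar part = -2/13 = -2/13
Bivector coeff = 3/13 = 3/13
M^{-1} = -2/13 + 3/13*e12


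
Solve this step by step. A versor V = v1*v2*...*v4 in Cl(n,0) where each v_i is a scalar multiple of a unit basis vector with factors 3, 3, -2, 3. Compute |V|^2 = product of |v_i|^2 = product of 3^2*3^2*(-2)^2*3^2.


Each vector v_i has |v_i|^2 = s_i^2
Squared scales: 3^2 = 9, 3^2 = 9, (-2)^2 = 4, 3^2 = 9
|V|^2 = 9 * 9 * 4 * 9
= 2916


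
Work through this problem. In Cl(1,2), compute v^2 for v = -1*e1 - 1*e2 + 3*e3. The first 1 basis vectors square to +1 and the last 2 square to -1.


v^2 = sum of c_i^2 * e_i^2
Positive signature terms (e_i^2 = +1): (-1)^2 = 1
Negative signature terms (e_j^2 = -1): (-1)^2 + 3^2 = 10
v^2 = 1 - 10 = -9


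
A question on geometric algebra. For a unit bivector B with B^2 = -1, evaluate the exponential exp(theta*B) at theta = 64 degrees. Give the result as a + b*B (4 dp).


For a unit bivector B with B^2 = -1, the exponential series gives
e^(theta*B) = cos(theta) + sin(theta)*B (the GA analogue of Euler's formula).
theta = 64 degrees = 1.117011 rad
cos(64 deg) = 0.4384
sin(64 deg) = 0.8988
exp(theta*B) = 0.4384 + 0.8988*B


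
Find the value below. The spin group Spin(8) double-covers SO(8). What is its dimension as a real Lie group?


Spin(n) double-covers SO(n); both have Lie algebra so(n) of dimension n(n-1)/2.
n = 8
n(n-1) = 8 * 7 = 56
dim Spin(8) = 56/2 = 28


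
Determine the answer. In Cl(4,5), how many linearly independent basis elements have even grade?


Even subalgebra dimension = 2^(n-1)
n = 4 + 5 = 9
2^(9 - 1) = 2^8 = 256
Verification: sum of C(9,k) for even k = 1 + 36 + 126 + 84 + 9 = 256
Result = 256


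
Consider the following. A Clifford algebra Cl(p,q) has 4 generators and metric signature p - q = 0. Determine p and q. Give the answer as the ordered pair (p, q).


We need p + q = 4 and p - q = 0.
Adding: 2p = 4 + 0 = 4, so p = 2.
Then q = 4 - 2 = 2.
(p, q) = (2, 2)


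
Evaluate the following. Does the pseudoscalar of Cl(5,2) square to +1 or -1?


The pseudoscalar I = e1...e_n (product of all n generators) of Cl(p,q) satisfies I^2 = (-1)^(q + n(n-1)/2).
p = 5, q = 2, n = p + q = 7
n(n-1)/2 = 7 * 6 / 2 = 21
Exponent = q + n(n-1)/2 = 2 + 21 = 23
I^2 = (-1)^23 = -1


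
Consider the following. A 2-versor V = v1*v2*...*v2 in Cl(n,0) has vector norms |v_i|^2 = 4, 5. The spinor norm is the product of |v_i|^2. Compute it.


Spinor norm N(V) = |v1|^2 * |v2|^2 * ... * |v2|^2
= 4 * 5
Running product: 4, 20
N(V) = 20


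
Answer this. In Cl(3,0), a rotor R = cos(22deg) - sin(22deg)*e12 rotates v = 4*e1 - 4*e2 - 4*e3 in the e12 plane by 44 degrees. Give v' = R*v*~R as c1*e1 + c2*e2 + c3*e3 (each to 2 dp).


Rotor R = cos(22deg) - sin(22deg)*e12
Rotation angle theta = 2 * 22 = 44 degrees in the e12 plane (e1 -> e2).
The component perpendicular to the plane (e3) is invariant: v'_3 = v3 = -4.00
cos(44deg) = 0.7193, sin(44deg) = 0.6947
v'_1 = v1*cos(theta) - v2*sin(theta) = 4*0.7193 - (-4)*0.6947 = 5.66
v'_2 = v1*sin(theta) + v2*cos(theta) = 4*0.6947 + (-4)*0.7193 = -0.10
v' = 5.66*e1 - 0.10*e2 - 4.00*e3


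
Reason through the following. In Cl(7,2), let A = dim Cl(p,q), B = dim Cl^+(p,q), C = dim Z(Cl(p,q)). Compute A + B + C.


n = 7 + 2 = 9
Total dim = 2^9 = 512
Even subalgebra dim = 2^8 = 256
n is odd, so center dim = 2
Sum = 512 + 256 + 2 = 770


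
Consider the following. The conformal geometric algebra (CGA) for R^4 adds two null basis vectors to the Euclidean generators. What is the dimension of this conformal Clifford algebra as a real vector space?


The conformal model of R^4 uses Cl(5,1): the 4 Euclidean generators plus two extra orthogonal generators e+ (e+^2 = +1) and e- (e-^2 = -1), from which the null vectors e0, einf are built.
Number of generators m = 4 + 2 = 6.
dim Cl(p,q) = 2^m = 2^6 = 64


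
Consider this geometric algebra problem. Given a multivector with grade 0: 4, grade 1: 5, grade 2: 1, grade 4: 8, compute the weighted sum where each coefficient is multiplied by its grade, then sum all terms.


Grade-weighted sum = sum of grade_k * coefficient_k
0*4 = 0
1*5 = 5
2*1 = 2
4*8 = 32
Total = 0 + 5 + 2 + 32 = 39


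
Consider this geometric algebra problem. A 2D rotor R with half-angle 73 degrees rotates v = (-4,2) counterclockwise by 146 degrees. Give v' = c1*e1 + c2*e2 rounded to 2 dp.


Rotor R = cos(73deg) - sin(73deg)*e12
Rotation angle theta = 2 * 73 = 146 degrees
v' = R*v*~R rotates v by theta.
cos(146deg) = -0.8290, sin(146deg) = 0.5592
v'_1 = -4*cos(146deg) - 2*sin(146deg)
= -4*(-0.8290) - 2*0.5592
= 2.20
v'_2 = -4*sin(146deg) + 2*cos(146deg)
= -4*0.5592 + 2*(-0.8290)
= -3.89
v' = 2.20*e1 - 3.89*e2


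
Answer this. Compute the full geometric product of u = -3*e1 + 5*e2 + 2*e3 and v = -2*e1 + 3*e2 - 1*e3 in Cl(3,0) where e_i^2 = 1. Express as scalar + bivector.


In Cl(3,0): e_i^2 = 1, e_ie_j = -e_je_i for i != j.
Scalar part = u . v = (-3)*(-2) + 5*3 + 2*(-1)
= 6 + 15 + (-2) = 19
e12 coeff = (-3)*3 - 5*(-2) = -9 - (-10) = 1
e13 coeff = (-3)*(-1) - 2*(-2) = 3 - (-4) = 7
e23 coeff = 5*(-1) - 2*3 = -5 - 6 = -11
uv = 19 + 1*e12 + 7*e13 - 11*e23


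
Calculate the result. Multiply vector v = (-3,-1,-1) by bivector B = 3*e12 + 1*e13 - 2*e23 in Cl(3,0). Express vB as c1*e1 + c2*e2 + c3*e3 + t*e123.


vB has grade-1 (vector) and grade-3 (trivector) parts: vB = (v _| B) + (v ^ B).
Vector part <vB>_1:
  e1: -v2*b12 - v3*b13 = -(-1)*(3) - (-1)*(1) = 4
  e2: v1*b12 - v3*b23 = (-3)*(3) - (-1)*(-2) = -11
  e3: v1*b13 + v2*b23 = (-3)*(1) + (-1)*(-2) = -1
Trivector part <vB>_3:
  e123: v1*b23 - v2*b13 + v3*b12 = (-3)*(-2) - (-1)*(1) + (-1)*(3) = 4
vB = 4*e1 - 11*e2 - 1*e3 + 4*e123


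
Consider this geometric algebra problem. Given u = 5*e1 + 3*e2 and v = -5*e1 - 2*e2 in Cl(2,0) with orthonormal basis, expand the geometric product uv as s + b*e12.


Expand: (5*e1 + 3*e2)(-5*e1 - 2*e2)
= 5*(-5)*e1e1 + 5*(-2)*e1e2 + 3*(-5)*e2e1 + 3*(-2)*e2e2
Using e1^2 = e2^2 = 1, e2e1 = -e1e2:
Scalar part s = 5*(-5) + 3*(-2) = -25 + (-6) = -31
Bivector part b = 5*(-2) - 3*(-5) = -10 - (-15) = 5
uv = -31 + 5*e12


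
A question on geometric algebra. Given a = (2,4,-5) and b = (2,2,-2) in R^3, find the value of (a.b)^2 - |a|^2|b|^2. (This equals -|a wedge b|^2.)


a . b = 2*2 + 4*2 + (-5)*(-2)
= 4 + 8 + 10 = 22
|a|^2 = 2^2 + 4^2 + (-5)^2 = 45
|b|^2 = 2^2 + 2^2 + (-2)^2 = 12
(a.b)^2 = 22^2 = 484
|a|^2 * |b|^2 = 45 * 12 = 540
Result = 484 - 540 = -56


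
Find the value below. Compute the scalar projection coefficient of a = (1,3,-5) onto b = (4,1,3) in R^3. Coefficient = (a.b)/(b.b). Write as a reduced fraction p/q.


Projection coefficient = (a . b) / (b . b)
a . b = 1*4 + 3*1 + (-5)*3
= 4 + 3 + (-15) = -8
b . b = 4^2 + 1^2 + 3^2
= 16 + 1 + 9 = 26
Coefficient = -8/26
In lowest terms: -4/13


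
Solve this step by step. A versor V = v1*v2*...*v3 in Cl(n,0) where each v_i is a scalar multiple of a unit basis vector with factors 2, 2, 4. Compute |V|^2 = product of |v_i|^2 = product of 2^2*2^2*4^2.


Each vector v_i has |v_i|^2 = s_i^2
Squared scales: 2^2 = 4, 2^2 = 4, 4^2 = 16
|V|^2 = 4 * 4 * 16
= 256


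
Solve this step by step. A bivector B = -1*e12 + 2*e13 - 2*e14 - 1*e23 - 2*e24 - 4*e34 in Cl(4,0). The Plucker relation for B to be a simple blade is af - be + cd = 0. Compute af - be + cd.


Plucker relation: af - be + cd
a*f = (-1)*(-4) = 4
b*e = 2*(-2) = -4
c*d = (-2)*(-1) = 2
af - be + cd = 4 - (-4) + 2
= 10


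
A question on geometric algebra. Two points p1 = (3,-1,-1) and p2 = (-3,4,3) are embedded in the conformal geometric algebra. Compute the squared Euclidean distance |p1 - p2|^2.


p1 - p2 = (6, -5, -4)
|p1 - p2|^2 = 6^2 + (-5)^2 + (-4)^2
= 36 + 25 + 16
= 77


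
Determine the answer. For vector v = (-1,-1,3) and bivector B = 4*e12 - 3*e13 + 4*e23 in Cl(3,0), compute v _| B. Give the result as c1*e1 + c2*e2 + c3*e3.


Left contraction v _| B = <vB>_1 (grade-1 part of the geometric product vB).
Using e1_|e12 = e2, e2_|e12 = -e1, e1_|e13 = e3, e3_|e13 = -e1, e2_|e23 = e3, e3_|e23 = -e2:
e1 coeff: -v2*b12 - v3*b13 = -(-1)*(4) - (3)*(-3) = 13
e2 coeff: v1*b12 - v3*b23 = (-1)*(4) - (3)*(4) = -16
e3 coeff: v1*b13 + v2*b23 = (-1)*(-3) + (-1)*(4) = -1
v _| B = 13*e1 - 16*e2 - 1*e3


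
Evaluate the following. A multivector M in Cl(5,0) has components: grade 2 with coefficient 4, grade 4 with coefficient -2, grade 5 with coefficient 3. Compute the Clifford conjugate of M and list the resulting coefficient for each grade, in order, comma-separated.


Clifford conjugate sign for grade k: (-1)^(k(k+1)/2)
Grade 2: (-1)^(2*3/2) = (-1)^3 = -1, coeff 4 -> -4
Grade 4: (-1)^(4*5/2) = (-1)^10 = 1, coeff -2 -> -2
Grade 5: (-1)^(5*6/2) = (-1)^15 = -1, coeff 3 -> -3
Conjugated coefficients: -4, -2, -3


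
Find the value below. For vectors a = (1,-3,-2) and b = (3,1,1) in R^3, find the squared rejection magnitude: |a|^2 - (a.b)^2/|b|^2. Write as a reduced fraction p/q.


|a|^2 = 1^2 + (-3)^2 + (-2)^2 = 14
|b|^2 = 3^2 + 1^2 + 1^2 = 11
a . b = 1*3 + (-3)*1 + (-2)*1 = -2
(a.b)^2 = (-2)^2 = 4
|rej|^2 = 14 - 4/11
= (154 - 4)/11
= 150/11
In lowest terms: 150/11


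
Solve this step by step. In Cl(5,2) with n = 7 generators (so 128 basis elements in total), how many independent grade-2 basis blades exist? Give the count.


Number of grade-k basis blades in Cl(p,q) with n = p + q is C(n, k).
n = 5 + 2 = 7
C(7, 2) = 7! / (2! * 5!)
= 5040 / (2 * 120)
= 21


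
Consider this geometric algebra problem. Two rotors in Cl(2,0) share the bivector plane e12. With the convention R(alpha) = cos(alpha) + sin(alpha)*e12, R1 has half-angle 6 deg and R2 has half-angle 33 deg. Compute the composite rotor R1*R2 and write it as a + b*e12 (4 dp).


Same-plane rotors commute and their half-angles add:
R1*R2 = cos(a1 + a2) + sin(a1 + a2)*e12.
a1 + a2 = 6 + 33 = 39 deg
cos(39 deg) = 0.7771
sin(39 deg) = 0.6293
R1*R2 = 0.7771 + 0.6293*e12


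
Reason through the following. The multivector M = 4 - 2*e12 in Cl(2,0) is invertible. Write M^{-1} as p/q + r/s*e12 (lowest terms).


M = 4 - 2*e12, where e12^2 = -1.
Since M commutes with its reverse ~M = a - b*e12, M * ~M = a^2 - b^2*e12^2 = a^2 + b^2.
So M^{-1} = ~M / (a^2 + b^2) = (a - b*e12)/(a^2 + b^2).
a^2 + b^2 = 16 + 4 = 20
Scalar part = 4/20 = 1/5
Bivector coeff = 2/20 = 1/10
M^{-1} = 1/5 + 1/10*e12


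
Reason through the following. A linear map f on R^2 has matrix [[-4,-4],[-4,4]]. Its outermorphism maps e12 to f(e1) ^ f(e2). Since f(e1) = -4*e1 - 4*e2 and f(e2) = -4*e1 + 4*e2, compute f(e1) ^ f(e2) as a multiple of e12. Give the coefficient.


The outermorphism of a linear map f sends e1^e2 to f(e1)^f(e2).
f(e1) = -4*e1 - 4*e2
f(e2) = -4*e1 + 4*e2
f(e1) ^ f(e2) = (-4*e1 - 4*e2) ^ (-4*e1 + 4*e2)
= (-4)*4*e12 + (-4)*(-4)*e21
= (-16 - 16)*e12
= -32*e12
Coefficient = -32


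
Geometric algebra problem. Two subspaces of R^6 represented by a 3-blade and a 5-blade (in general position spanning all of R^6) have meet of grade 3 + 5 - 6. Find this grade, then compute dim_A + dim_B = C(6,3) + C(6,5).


Meet grade = grade(A) + grade(B) - n
= 3 + 5 - 6 = 2
C(6,3) = 20
C(6,5) = 6
dim_A + dim_B = 20 + 6 = 26


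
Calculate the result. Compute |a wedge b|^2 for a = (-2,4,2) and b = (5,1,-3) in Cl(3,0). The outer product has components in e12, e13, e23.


a wedge b = (a1*b2 - a2*b1)*e12 + (a1*b3 - a3*b1)*e13 + (a2*b3 - a3*b2)*e23
e12 coeff: (-2)*1 - 4*5 = -2 - 20 = -22
e13 coeff: (-2)*(-3) - 2*5 = 6 - 10 = -4
e23 coeff: 4*(-3) - 2*1 = -12 - 2 = -14
|a wedge b|^2 = (-22)^2 + (-4)^2 + (-14)^2
= 484 + 16 + 196
= 696


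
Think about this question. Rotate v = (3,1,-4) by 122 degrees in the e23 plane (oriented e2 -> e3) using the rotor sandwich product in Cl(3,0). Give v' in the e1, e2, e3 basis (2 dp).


Rotor R = cos(61deg) - sin(61deg)*e23
Rotation angle theta = 2 * 61 = 122 degrees in the e23 plane (e2 -> e3).
The component perpendicular to the plane (e1) is invariant: v'_1 = v1 = 3.00
cos(122deg) = -0.5299, sin(122deg) = 0.8480
v'_2 = v2*cos(theta) - v3*sin(theta) = 1*(-0.5299) - (-4)*0.8480 = 2.86
v'_3 = v2*sin(theta) + v3*cos(theta) = 1*0.8480 + (-4)*(-0.5299) = 2.97
v' = 3.00*e1 + 2.86*e2 + 2.97*e3
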